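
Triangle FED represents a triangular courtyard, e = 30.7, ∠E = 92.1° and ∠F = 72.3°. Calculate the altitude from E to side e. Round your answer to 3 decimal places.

The third angle is ∠D = 180° − ∠F − ∠E = 15.60°.
Law of sines: f = e·sin F/sin E ≈ 29.266.
Law of sines: d = e·sin D/sin E ≈ 8.2614.
Area = ½·e·f·sin D ≈ 120.81.
The altitude from E has length 2·area/e ≈ 7.8703.

7.870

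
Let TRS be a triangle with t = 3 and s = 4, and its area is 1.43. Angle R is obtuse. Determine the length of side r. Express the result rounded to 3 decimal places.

From area = ½·s·t·sin R, we get sin R = 2·area/(s·t) ≈ 0.23833.
Taking the obtuse solution, ∠R ≈ 166.21°.
Law of cosines then gives r ≈ 6.9504.

6.950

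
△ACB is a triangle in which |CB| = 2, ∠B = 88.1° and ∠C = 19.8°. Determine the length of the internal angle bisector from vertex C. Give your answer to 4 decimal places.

t_C ≈ 2.0185

The third angle is ∠A = 180° − ∠C − ∠B = 72.10°.
Law of sines: |BA| = |CB|·sin C/sin A ≈ 0.71194.
Law of sines: |AC| = |CB|·sin B/sin A ≈ 2.1006.
The bisector from C has length 2·|AC|·|CB|·cos(∠C/2)/(|AC|+|CB|) ≈ 2.0185.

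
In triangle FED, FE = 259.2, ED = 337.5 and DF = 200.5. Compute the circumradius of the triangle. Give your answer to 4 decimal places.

R ≈ 169.0831

By the law of cosines, cos F = (DF² + FE² − ED²) / (2·DF·FE) ≈ -0.06274, so ∠F ≈ 93.60°.
Circumradius = ED/(2 sin F) ≈ 169.08.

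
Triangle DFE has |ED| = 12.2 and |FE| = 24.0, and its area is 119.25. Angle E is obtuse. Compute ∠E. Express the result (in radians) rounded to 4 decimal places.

From area = ½·|FE|·|ED|·sin E, we get sin E = 2·area/(|FE|·|ED|) ≈ 0.81455.
Taking the obtuse solution, ∠E ≈ 2.190 rad.

2.1896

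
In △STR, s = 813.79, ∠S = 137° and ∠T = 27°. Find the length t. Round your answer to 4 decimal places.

The third angle is ∠R = 180° − ∠S − ∠T = 16.00°.
Law of sines: t = s·sin T/sin S ≈ 541.72.

541.7211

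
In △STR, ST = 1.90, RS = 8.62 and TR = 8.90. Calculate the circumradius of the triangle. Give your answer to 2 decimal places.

4.45

By the law of cosines, cos S = (RS² + ST² − TR²) / (2·RS·ST) ≈ -0.03955, so ∠S ≈ 92.27°.
Circumradius = TR/(2 sin S) ≈ 4.4535.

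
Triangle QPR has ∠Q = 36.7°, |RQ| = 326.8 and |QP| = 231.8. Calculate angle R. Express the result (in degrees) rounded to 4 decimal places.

By the law of cosines, |PR|² = |RQ|² + |QP|² − 2·|RQ|·|QP|·cos Q = 39057, so |PR| ≈ 197.63.
Law of cosines again: cos R = (|PR|² + |RQ|² − |QP|²)/(2·|PR|·|RQ|) ≈ 0.71320, so ∠R ≈ 44.50°.

∠R ≈ 44.5041°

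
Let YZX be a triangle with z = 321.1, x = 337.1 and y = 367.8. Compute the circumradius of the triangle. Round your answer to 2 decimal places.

By the law of cosines, cos Y = (z² + x² − y²) / (2·z·x) ≈ 0.37631, so ∠Y ≈ 67.89°.
Circumradius = y/(2 sin Y) ≈ 198.49.

198.49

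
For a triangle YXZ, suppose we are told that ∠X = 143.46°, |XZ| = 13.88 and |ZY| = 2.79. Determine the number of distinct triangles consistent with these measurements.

0

|XZ|·sin X = 13.88·sin(143.46°) ≈ 8.264.
Since ∠X is not acute, a triangle exists only if |ZY| > |XZ|; here |ZY| ≤ |XZ|, so there is no triangle.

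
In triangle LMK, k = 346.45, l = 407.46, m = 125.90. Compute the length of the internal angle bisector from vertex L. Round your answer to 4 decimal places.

t_L ≈ 105.6459

By the law of cosines, cos L = (m² + k² − l²) / (2·m·k) ≈ -0.34556, so ∠L ≈ 1.924 rad.
The bisector from L has length 2·m·k·cos(∠L/2)/(m+k) ≈ 105.65.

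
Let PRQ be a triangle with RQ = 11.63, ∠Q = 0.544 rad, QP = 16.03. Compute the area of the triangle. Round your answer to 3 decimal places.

Area = ½·RQ·QP·sin Q ≈ 48.244.

area ≈ 48.244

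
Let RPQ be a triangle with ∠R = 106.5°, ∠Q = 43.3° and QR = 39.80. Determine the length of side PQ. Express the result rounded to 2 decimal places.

75.86

The third angle is ∠P = 180° − ∠Q − ∠R = 30.20°.
Law of sines: PQ = QR·sin R/sin P ≈ 75.864.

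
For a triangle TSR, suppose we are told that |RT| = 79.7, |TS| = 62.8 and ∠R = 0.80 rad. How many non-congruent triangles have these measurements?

|RT|·sin R = 79.7·sin(0.80 rad) ≈ 57.17.
Since |RT| sin R < |TS| < |RT| (57.17 < 62.8 < 79.7), two triangles exist.

2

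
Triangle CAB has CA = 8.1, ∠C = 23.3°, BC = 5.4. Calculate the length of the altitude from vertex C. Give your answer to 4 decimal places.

By the law of cosines, AB² = BC² + CA² − 2·BC·CA·cos C = 14.424, so AB ≈ 3.7979.
Area = ½·BC·CA·sin C ≈ 8.6506.
The altitude from C has length 2·area/AB ≈ 4.5554.

h_C ≈ 4.5554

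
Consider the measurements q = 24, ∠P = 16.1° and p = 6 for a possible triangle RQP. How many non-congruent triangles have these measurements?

0

q·sin P = 24·sin(16.1°) ≈ 6.656.
Since p = 6 < 6.656 = q sin P, no triangle exists.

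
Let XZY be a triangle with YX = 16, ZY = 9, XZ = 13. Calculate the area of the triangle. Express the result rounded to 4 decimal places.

Semiperimeter s = (9 + 16 + 13)/2 = 19.
Heron's formula: area = √(19·10·3·6) ≈ 58.481.

58.4808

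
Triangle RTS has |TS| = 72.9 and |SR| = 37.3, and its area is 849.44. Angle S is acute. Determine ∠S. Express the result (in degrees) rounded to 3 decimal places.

From area = ½·|TS|·|SR|·sin S, we get sin S = 2·area/(|TS|·|SR|) ≈ 0.62478.
Taking the acute solution, ∠S ≈ 38.67°.

38.666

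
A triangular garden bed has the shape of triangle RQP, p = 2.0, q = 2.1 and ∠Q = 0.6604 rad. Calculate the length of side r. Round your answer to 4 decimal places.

3.2838

Law of sines: sin P = p·sin Q/q ≈ 0.58422.
Since q ≥ p, only the acute value applies: ∠P ≈ 0.6239 rad.
Then ∠R = π − ∠Q − ∠P ≈ 1.8573 rad.
Law of sines gives r = q·sin R/sin Q ≈ 3.2838.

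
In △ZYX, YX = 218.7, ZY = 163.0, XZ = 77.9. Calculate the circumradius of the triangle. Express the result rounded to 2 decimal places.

R ≈ 136.46

By the law of cosines, cos Z = (XZ² + ZY² − YX²) / (2·XZ·ZY) ≈ -0.59823, so ∠Z ≈ 126.74°.
Circumradius = YX/(2 sin Z) ≈ 136.46.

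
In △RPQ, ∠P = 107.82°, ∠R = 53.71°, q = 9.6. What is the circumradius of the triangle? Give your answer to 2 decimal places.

15.15

The third angle is ∠Q = 180° − ∠R − ∠P = 18.47°.
Law of sines: r = q·sin R/sin Q ≈ 24.425.
Law of sines: p = q·sin P/sin Q ≈ 28.848.
Circumradius = q/(2 sin Q) ≈ 15.151.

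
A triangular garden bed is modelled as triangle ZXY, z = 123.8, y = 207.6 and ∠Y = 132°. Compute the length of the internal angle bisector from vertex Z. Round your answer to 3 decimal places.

t_Z ≈ 134.303

Law of sines: sin Z = z·sin Y/y ≈ 0.44317.
Since y ≥ z, only the acute value applies: ∠Z ≈ 26.31°.
Then ∠X = 180° − ∠Y − ∠Z ≈ 21.69°.
Law of sines gives x = y·sin X/sin Y ≈ 103.26.
The bisector from Z has length 2·x·y·cos(∠Z/2)/(x+y) ≈ 134.3.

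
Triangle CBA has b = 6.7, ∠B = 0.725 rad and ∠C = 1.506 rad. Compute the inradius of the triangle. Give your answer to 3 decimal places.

2.155

The third angle is ∠A = π − ∠C − ∠B = 0.911 rad.
Law of sines: c = b·sin C/sin B ≈ 10.082.
Law of sines: a = b·sin A/sin B ≈ 7.9804.
Area = ½·b·c·sin A ≈ 26.678.
Semiperimeter s = (10.082+6.7+7.9804)/2 = 12.381.
Inradius = area/s = 26.678/12.381 ≈ 2.1547.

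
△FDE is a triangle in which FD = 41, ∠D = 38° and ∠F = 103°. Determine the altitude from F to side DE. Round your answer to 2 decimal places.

h_F ≈ 25.24

The third angle is ∠E = 180° − ∠F − ∠D = 39.00°.
Law of sines: DE = FD·sin F/sin E ≈ 63.48.
Law of sines: EF = FD·sin D/sin E ≈ 40.11.
Area = ½·FD·DE·sin D ≈ 801.18.
The altitude from F has length 2·area/DE ≈ 25.242.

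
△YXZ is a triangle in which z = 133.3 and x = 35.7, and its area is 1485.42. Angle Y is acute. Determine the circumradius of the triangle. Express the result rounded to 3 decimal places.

R ≈ 86.292

From area = ½·x·z·sin Y, we get sin Y = 2·area/(x·z) ≈ 0.62428.
Taking the acute solution, ∠Y ≈ 38.63°.
Law of cosines then gives y ≈ 107.74.
Circumradius = y/(2 sin Y) ≈ 86.292.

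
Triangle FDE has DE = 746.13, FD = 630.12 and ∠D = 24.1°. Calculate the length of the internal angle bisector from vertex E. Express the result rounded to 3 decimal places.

By the law of cosines, EF² = FD² + DE² − 2·FD·DE·cos D = 95421, so EF ≈ 308.9.
Law of cosines again: cos E = (DE² + EF² − FD²)/(2·DE·EF) ≈ 0.55336, so ∠E ≈ 56.40°.
The bisector from E has length 2·DE·EF·cos(∠E/2)/(DE+EF) ≈ 385.05.

385.054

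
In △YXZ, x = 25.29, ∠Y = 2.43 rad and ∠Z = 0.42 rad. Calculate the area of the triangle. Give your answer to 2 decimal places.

The third angle is ∠X = π − ∠Z − ∠Y = 0.292 rad.
Law of sines: y = x·sin Y/sin X ≈ 57.449.
Law of sines: z = x·sin Z/sin X ≈ 35.871.
Area = ½·x·y·sin Z ≈ 296.22.

296.22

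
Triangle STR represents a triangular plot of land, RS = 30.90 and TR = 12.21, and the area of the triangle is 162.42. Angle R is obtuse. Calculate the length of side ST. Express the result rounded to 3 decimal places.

From area = ½·TR·RS·sin R, we get sin R = 2·area/(TR·RS) ≈ 0.86098.
Taking the obtuse solution, ∠R ≈ 120.57°.
Law of cosines then gives ST ≈ 38.571.

38.571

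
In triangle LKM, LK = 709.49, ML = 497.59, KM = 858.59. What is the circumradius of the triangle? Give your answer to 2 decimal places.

By the law of cosines, cos L = (ML² + LK² − KM²) / (2·ML·LK) ≈ 0.01954, so ∠L ≈ 88.88°.
Circumradius = KM/(2 sin L) ≈ 429.38.

429.38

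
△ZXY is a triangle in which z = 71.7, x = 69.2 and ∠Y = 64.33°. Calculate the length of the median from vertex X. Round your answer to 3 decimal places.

By the law of cosines, y² = z² + x² − 2·z·x·cos Y = 5630.9, so y ≈ 75.039.
Median from X: ½√(2·y² + 2·z² − x²) ≈ 64.72.

m_X ≈ 64.720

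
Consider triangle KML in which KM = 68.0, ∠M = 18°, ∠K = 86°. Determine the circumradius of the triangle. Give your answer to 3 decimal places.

The third angle is ∠L = 180° − ∠K − ∠M = 76.00°.
Law of sines: ML = KM·sin K/sin L ≈ 69.911.
Law of sines: LK = KM·sin M/sin L ≈ 21.656.
Circumradius = KM/(2 sin L) ≈ 35.041.

35.041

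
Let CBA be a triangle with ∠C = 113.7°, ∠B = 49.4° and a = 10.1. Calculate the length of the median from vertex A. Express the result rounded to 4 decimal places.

The third angle is ∠A = 180° − ∠C − ∠B = 16.90°.
Law of sines: c = a·sin C/sin A ≈ 31.813.
Law of sines: b = a·sin B/sin A ≈ 26.38.
Median from A: ½√(2·c² + 2·b² − a²) ≈ 28.783.

m_A ≈ 28.7834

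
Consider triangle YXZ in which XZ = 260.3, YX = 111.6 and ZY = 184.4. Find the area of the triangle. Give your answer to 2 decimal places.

Semiperimeter s = (260.3 + 184.4 + 111.6)/2 = 278.15.
Heron's formula: area = √(278.15·17.85·93.75·166.55) ≈ 8804.7.

8804.74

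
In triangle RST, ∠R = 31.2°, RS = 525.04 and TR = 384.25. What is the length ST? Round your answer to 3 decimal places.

279.609

By the law of cosines, ST² = TR² + RS² − 2·TR·RS·cos R = 78181, so ST ≈ 279.61.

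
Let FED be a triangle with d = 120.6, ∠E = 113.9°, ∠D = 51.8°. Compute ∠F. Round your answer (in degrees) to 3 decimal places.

The third angle is ∠F = 180° − ∠E − ∠D = 14.30°.

∠F ≈ 14.300°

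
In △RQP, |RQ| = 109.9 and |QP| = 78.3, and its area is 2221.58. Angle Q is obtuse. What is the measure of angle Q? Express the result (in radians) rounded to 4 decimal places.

∠Q ≈ 2.5990 rad

From area = ½·|RQ|·|QP|·sin Q, we get sin Q = 2·area/(|RQ|·|QP|) ≈ 0.51634.
Taking the obtuse solution, ∠Q ≈ 2.599 rad.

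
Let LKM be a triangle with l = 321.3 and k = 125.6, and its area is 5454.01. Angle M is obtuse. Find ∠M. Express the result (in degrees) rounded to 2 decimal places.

From area = ½·l·k·sin M, we get sin M = 2·area/(l·k) ≈ 0.27030.
Taking the obtuse solution, ∠M ≈ 164.32°.

164.32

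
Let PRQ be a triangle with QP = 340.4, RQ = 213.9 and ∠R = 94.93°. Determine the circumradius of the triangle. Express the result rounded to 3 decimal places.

Law of sines: sin P = RQ·sin R/QP ≈ 0.62605.
Since QP ≥ RQ, only the acute value applies: ∠P ≈ 38.76°.
Then ∠Q = 180° − ∠R − ∠P ≈ 46.31°.
Law of sines gives PR = QP·sin Q/sin R ≈ 247.05.
Circumradius = QP/(2 sin R) ≈ 170.83.

170.832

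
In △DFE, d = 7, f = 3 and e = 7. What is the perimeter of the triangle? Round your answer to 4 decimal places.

perimeter ≈ 17.0000

Perimeter = 7 + 3 + 7 = 17.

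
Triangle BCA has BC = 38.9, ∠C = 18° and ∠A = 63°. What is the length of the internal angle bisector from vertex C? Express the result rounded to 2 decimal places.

The third angle is ∠B = 180° − ∠C − ∠A = 99.00°.
Law of sines: CA = BC·sin B/sin A ≈ 43.121.
Law of sines: AB = BC·sin C/sin A ≈ 13.491.
The bisector from C has length 2·BC·CA·cos(∠C/2)/(BC+CA) ≈ 40.398.

t_C ≈ 40.40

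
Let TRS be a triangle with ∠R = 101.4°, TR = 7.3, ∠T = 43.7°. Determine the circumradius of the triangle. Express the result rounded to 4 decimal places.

The third angle is ∠S = 180° − ∠T − ∠R = 34.90°.
Law of sines: RS = TR·sin T/sin S ≈ 8.815.
Law of sines: ST = TR·sin R/sin S ≈ 12.507.
Circumradius = TR/(2 sin S) ≈ 6.3795.

6.3795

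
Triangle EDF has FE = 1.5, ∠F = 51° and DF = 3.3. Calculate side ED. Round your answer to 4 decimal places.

By the law of cosines, ED² = DF² + FE² − 2·DF·FE·cos F = 6.9097, so ED ≈ 2.6286.

2.6286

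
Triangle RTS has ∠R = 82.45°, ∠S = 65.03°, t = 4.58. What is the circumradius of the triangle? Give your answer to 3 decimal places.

The third angle is ∠T = 180° − ∠S − ∠R = 32.52°.
Law of sines: r = t·sin R/sin T ≈ 8.4456.
Law of sines: s = t·sin S/sin T ≈ 7.7231.
Circumradius = t/(2 sin T) ≈ 4.2597.

4.260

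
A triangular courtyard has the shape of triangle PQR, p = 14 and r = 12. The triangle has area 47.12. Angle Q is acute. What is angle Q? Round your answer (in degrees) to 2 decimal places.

From area = ½·r·p·sin Q, we get sin Q = 2·area/(r·p) ≈ 0.56095.
Taking the acute solution, ∠Q ≈ 34.12°.

34.12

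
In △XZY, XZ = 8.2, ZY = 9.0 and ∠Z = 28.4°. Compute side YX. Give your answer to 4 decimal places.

By the law of cosines, YX² = XZ² + ZY² − 2·XZ·ZY·cos Z = 18.404, so YX ≈ 4.29.

4.2900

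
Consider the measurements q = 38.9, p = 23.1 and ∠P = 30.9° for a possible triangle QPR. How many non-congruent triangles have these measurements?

q·sin P = 38.9·sin(30.9°) ≈ 19.98.
Since q sin P < p < q (19.98 < 23.1 < 38.9), two triangles exist.

2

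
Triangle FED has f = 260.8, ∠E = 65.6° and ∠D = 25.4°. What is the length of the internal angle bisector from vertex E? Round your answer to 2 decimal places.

The third angle is ∠F = 180° − ∠E − ∠D = 89.00°.
Law of sines: e = f·sin E/sin F ≈ 237.54.
Law of sines: d = f·sin D/sin F ≈ 111.88.
The bisector from E has length 2·d·f·cos(∠E/2)/(d+f) ≈ 131.62.

131.62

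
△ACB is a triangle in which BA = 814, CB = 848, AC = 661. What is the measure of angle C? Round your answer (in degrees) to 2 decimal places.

By the law of cosines, cos C = (AC² + CB² − BA²) / (2·AC·CB) ≈ 0.44015, so ∠C ≈ 63.89°.

63.89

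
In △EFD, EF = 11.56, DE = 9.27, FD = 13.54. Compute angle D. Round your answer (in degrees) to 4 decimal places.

∠D ≈ 57.2963°

By the law of cosines, cos D = (FD² + DE² − EF²) / (2·FD·DE) ≈ 0.54029, so ∠D ≈ 57.30°.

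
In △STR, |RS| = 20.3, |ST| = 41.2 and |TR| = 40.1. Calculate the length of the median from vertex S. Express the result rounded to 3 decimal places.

m_S ≈ 25.549

Median from S: ½√(2·|RS|² + 2·|ST|² − |TR|²) ≈ 25.549.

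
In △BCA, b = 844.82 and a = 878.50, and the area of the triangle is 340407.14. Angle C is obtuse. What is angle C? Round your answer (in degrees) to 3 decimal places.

From area = ½·a·b·sin C, we get sin C = 2·area/(a·b) ≈ 0.91732.
Taking the obtuse solution, ∠C ≈ 113.46°.

∠C ≈ 113.462°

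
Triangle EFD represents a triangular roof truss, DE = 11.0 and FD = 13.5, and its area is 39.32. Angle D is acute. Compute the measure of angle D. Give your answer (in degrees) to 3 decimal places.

From area = ½·FD·DE·sin D, we get sin D = 2·area/(FD·DE) ≈ 0.52956.
Taking the acute solution, ∠D ≈ 31.98°.

31.976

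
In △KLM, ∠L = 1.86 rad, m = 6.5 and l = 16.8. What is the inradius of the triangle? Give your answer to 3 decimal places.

Law of sines: sin M = m·sin L/l ≈ 0.37084.
Since l ≥ m, only the acute value applies: ∠M ≈ 0.380 rad.
Then ∠K = π − ∠L − ∠M ≈ 0.902 rad.
Law of sines gives k = l·sin K/sin L ≈ 13.748.
Area = ½·l·m·sin K ≈ 42.827.
Semiperimeter s = (13.748+16.8+6.5)/2 = 18.524.
Inradius = area/s = 42.827/18.524 ≈ 2.3119.

r ≈ 2.312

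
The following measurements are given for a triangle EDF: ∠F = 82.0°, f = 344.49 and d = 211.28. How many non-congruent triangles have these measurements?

1

d·sin F = 211.28·sin(82.0°) ≈ 209.2.
Since f ≥ d, exactly one triangle exists.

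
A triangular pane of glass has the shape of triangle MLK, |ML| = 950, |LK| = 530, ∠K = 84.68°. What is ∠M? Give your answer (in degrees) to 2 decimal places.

Law of sines: sin M = |LK|·sin K/|ML| ≈ 0.55549.
Since |ML| ≥ |LK|, only the acute value applies: ∠M ≈ 33.74°.
Then ∠L = 180° − ∠K − ∠M ≈ 61.58°.

∠M ≈ 33.74°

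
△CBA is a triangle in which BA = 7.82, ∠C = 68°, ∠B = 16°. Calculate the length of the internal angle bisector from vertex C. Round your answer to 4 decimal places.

The third angle is ∠A = 180° − ∠C − ∠B = 96.00°.
Law of sines: AC = BA·sin B/sin C ≈ 2.3248.
Law of sines: CB = BA·sin A/sin C ≈ 8.3879.
The bisector from C has length 2·AC·CB·cos(∠C/2)/(AC+CB) ≈ 3.0181.

t_C ≈ 3.0181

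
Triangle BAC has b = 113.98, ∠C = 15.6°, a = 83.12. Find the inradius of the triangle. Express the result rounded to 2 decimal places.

r ≈ 10.72

By the law of cosines, c² = b² + a² − 2·b·a·cos C = 1650.3, so c ≈ 40.624.
Area = ½·b·a·sin C ≈ 1273.9.
Semiperimeter s = (113.98+83.12+40.624)/2 = 118.86.
Inradius = area/s = 1273.9/118.86 ≈ 10.717.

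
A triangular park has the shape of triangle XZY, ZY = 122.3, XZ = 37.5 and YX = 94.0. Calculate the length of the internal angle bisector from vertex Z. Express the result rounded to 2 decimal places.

By the law of cosines, cos Z = (XZ² + ZY² − YX²) / (2·XZ·ZY) ≈ 0.82066, so ∠Z ≈ 34.85°.
The bisector from Z has length 2·XZ·ZY·cos(∠Z/2)/(XZ+ZY) ≈ 54.766.

t_Z ≈ 54.77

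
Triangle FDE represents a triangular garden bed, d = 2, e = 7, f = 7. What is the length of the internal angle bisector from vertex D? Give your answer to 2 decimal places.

6.93

By the law of cosines, cos D = (e² + f² − d²) / (2·e·f) ≈ 0.95918, so ∠D ≈ 16.43°.
The bisector from D has length 2·e·f·cos(∠D/2)/(e+f) ≈ 6.9282.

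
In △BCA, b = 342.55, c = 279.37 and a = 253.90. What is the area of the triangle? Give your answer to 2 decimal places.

area ≈ 34903.24

Semiperimeter s = (342.55 + 279.37 + 253.9)/2 = 437.91.
Heron's formula: area = √(437.91·95.36·158.54·184.01) ≈ 34903.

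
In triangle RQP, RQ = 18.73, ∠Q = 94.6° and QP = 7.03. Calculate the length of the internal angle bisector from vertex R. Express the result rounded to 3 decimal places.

19.291

By the law of cosines, PR² = RQ² + QP² − 2·RQ·QP·cos Q = 421.35, so PR ≈ 20.527.
Law of cosines again: cos R = (PR² + RQ² − QP²)/(2·PR·RQ) ≈ 0.93993, so ∠R ≈ 19.96°.
The bisector from R has length 2·PR·RQ·cos(∠R/2)/(PR+RQ) ≈ 19.291.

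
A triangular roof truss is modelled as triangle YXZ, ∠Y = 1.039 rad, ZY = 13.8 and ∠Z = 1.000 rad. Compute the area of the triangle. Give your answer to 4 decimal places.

77.3879

The third angle is ∠X = π − ∠Z − ∠Y = 1.103 rad.
Law of sines: XZ = ZY·sin Y/sin X ≈ 13.329.
Law of sines: YX = ZY·sin Z/sin X ≈ 13.013.
Area = ½·ZY·XZ·sin Z ≈ 77.388.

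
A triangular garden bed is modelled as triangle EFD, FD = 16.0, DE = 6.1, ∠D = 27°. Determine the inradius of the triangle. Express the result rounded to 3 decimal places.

r ≈ 1.342

By the law of cosines, EF² = FD² + DE² − 2·FD·DE·cos D = 119.29, so EF ≈ 10.922.
Area = ½·FD·DE·sin D ≈ 22.155.
Semiperimeter s = (16+6.1+10.922)/2 = 16.511.
Inradius = area/s = 22.155/16.511 ≈ 1.3418.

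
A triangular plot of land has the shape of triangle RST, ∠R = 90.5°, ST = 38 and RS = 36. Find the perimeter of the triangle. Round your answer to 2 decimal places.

perimeter ≈ 85.86

Law of sines: sin T = RS·sin R/ST ≈ 0.94733.
Since ST ≥ RS, only the acute value applies: ∠T ≈ 71.32°.
Then ∠S = 180° − ∠R − ∠T ≈ 18.18°.
Law of sines gives TR = ST·sin S/sin R ≈ 11.855.
Semiperimeter s = (38+11.855+36)/2 = 42.928.
Perimeter = 38 + 11.855 + 36 = 85.855.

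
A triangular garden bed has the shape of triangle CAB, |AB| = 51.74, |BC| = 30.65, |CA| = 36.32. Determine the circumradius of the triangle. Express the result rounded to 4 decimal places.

26.3394

By the law of cosines, cos C = (|BC|² + |CA|² − |AB|²) / (2·|BC|·|CA|) ≈ -0.18795, so ∠C ≈ 100.83°.
Circumradius = |AB|/(2 sin C) ≈ 26.339.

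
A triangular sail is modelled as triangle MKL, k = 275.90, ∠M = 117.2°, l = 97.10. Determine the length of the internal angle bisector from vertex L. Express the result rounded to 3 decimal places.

By the law of cosines, m² = k² + l² − 2·k·l·cos M = 1.1004e+05, so m ≈ 331.72.
Law of cosines again: cos L = (m² + k² − l²)/(2·m·k) ≈ 0.96552, so ∠L ≈ 15.09°.
The bisector from L has length 2·m·k·cos(∠L/2)/(m+k) ≈ 298.64.

298.639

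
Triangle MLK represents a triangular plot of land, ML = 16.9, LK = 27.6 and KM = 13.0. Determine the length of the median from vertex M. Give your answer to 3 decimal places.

Median from M: ½√(2·KM² + 2·ML² − LK²) ≈ 6.0717.

6.072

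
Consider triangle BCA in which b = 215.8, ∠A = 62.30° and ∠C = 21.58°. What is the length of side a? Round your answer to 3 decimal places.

The third angle is ∠B = 180° − ∠C − ∠A = 96.12°.
Law of sines: a = b·sin A/sin B ≈ 192.16.

192.163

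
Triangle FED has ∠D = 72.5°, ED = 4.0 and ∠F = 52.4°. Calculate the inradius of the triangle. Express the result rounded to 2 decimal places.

r ≈ 1.22

The third angle is ∠E = 180° − ∠D − ∠F = 55.10°.
Law of sines: DF = ED·sin E/sin F ≈ 4.1407.
Law of sines: FE = ED·sin D/sin F ≈ 4.815.
Area = ½·ED·DF·sin D ≈ 7.898.
Semiperimeter s = (4+4.1407+4.815)/2 = 6.4778.
Inradius = area/s = 7.898/6.4778 ≈ 1.2192.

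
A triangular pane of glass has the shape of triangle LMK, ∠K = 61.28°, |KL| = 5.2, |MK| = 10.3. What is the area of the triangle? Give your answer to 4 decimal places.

area ≈ 23.4855

Area = ½·|MK|·|KL|·sin K ≈ 23.485.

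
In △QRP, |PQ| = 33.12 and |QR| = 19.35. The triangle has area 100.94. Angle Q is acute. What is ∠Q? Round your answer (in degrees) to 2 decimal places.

From area = ½·|PQ|·|QR|·sin Q, we get sin Q = 2·area/(|PQ|·|QR|) ≈ 0.31501.
Taking the acute solution, ∠Q ≈ 18.36°.

∠Q ≈ 18.36°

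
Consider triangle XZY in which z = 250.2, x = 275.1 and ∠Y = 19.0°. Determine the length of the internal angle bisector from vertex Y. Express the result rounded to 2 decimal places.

By the law of cosines, y² = x² + z² − 2·x·z·cos Y = 8119.9, so y ≈ 90.111.
The bisector from Y has length 2·x·z·cos(∠Y/2)/(x+z) ≈ 258.47.

t_Y ≈ 258.47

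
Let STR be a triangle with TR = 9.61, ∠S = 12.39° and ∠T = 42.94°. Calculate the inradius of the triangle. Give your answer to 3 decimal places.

3.134

The third angle is ∠R = 180° − ∠S − ∠T = 124.67°.
Law of sines: RS = TR·sin T/sin S ≈ 30.511.
Law of sines: ST = TR·sin R/sin S ≈ 36.836.
Area = ½·TR·RS·sin R ≈ 120.58.
Semiperimeter s = (9.61+30.511+36.836)/2 = 38.479.
Inradius = area/s = 120.58/38.479 ≈ 3.1336.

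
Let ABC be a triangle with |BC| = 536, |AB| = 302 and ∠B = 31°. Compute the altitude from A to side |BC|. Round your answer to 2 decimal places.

By the law of cosines, |CA|² = |AB|² + |BC|² − 2·|AB|·|BC|·cos B = 1.01e+05, so |CA| ≈ 317.8.
Area = ½·|AB|·|BC|·sin B ≈ 41685.
The altitude from A has length 2·area/|BC| ≈ 155.54.

h_A ≈ 155.54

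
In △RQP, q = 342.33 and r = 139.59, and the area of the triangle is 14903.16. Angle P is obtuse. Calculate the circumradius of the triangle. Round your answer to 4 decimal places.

From area = ½·r·q·sin P, we get sin P = 2·area/(r·q) ≈ 0.62375.
Taking the obtuse solution, ∠P ≈ 141.41°.
Law of cosines then gives p ≈ 459.76.
Circumradius = p/(2 sin P) ≈ 368.54.

368.5439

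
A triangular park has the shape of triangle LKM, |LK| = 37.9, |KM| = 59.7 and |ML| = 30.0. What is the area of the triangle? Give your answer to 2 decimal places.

area ≈ 478.53

Semiperimeter s = (59.7 + 30 + 37.9)/2 = 63.8.
Heron's formula: area = √(63.8·4.1·33.8·25.9) ≈ 478.53.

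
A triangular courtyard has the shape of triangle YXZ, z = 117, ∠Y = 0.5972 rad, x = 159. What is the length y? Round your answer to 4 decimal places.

By the law of cosines, y² = x² + z² − 2·x·z·cos Y = 8203.9, so y ≈ 90.575.

90.5752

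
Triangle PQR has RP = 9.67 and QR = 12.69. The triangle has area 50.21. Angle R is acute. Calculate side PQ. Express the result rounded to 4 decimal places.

10.6532

From area = ½·QR·RP·sin R, we get sin R = 2·area/(QR·RP) ≈ 0.81834.
Taking the acute solution, ∠R ≈ 54.92°.
Law of cosines then gives PQ ≈ 10.653.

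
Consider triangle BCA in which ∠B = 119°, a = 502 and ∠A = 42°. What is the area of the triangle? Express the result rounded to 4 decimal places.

area ≈ 53620.1124

The third angle is ∠C = 180° − ∠A − ∠B = 19.00°.
Law of sines: b = a·sin B/sin A ≈ 656.16.
Law of sines: c = a·sin C/sin A ≈ 244.25.
Area = ½·a·b·sin C ≈ 53620.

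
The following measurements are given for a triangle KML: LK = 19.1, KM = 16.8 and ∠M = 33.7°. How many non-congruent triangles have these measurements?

1

KM·sin M = 16.8·sin(33.7°) ≈ 9.321.
Since LK ≥ KM, exactly one triangle exists.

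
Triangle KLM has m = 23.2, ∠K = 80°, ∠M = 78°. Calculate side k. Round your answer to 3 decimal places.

23.358

The third angle is ∠L = 180° − ∠M − ∠K = 22.00°.
Law of sines: k = m·sin K/sin M ≈ 23.358.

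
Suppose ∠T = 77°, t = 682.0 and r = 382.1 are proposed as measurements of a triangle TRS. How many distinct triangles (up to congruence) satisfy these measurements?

r·sin T = 382.1·sin(77°) ≈ 372.3.
Since t ≥ r, exactly one triangle exists.

1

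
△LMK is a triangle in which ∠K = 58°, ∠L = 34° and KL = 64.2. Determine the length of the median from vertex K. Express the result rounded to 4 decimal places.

m_K ≈ 44.3177

The third angle is ∠M = 180° − ∠K − ∠L = 88.00°.
Law of sines: MK = KL·sin L/sin M ≈ 35.922.
Law of sines: LM = KL·sin K/sin M ≈ 54.478.
Median from K: ½√(2·MK² + 2·KL² − LM²) ≈ 44.318.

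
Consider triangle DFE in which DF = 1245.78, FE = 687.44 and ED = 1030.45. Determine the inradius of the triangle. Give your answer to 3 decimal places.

Semiperimeter s = (687.44 + 1030.5 + 1245.8)/2 = 1481.8.
Heron's formula: area = √(1481.8·794.39·451.38·236.06) ≈ 3.5416e+05.
Inradius = area/s = 3.5416e+05/1481.8 ≈ 239.

239.000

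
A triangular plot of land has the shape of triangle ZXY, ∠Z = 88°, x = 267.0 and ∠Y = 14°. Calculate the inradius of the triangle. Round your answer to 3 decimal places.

The third angle is ∠X = 180° − ∠Y − ∠Z = 78.00°.
Law of sines: z = x·sin Z/sin X ≈ 272.8.
Law of sines: y = x·sin Y/sin X ≈ 66.036.
Area = ½·x·z·sin Y ≈ 8810.5.
Semiperimeter s = (272.8+267+66.036)/2 = 302.92.
Inradius = area/s = 8810.5/302.92 ≈ 29.085.

r ≈ 29.085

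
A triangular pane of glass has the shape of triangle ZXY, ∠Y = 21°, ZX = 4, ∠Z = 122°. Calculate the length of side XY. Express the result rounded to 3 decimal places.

The third angle is ∠X = 180° − ∠Y − ∠Z = 37.00°.
Law of sines: XY = ZX·sin Z/sin Y ≈ 9.4657.

9.466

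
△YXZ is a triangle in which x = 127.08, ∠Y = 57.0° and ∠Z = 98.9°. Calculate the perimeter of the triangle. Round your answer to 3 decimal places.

695.561

The third angle is ∠X = 180° − ∠Z − ∠Y = 24.10°.
Law of sines: y = x·sin Y/sin X ≈ 261.01.
Law of sines: z = x·sin Z/sin X ≈ 307.47.
Semiperimeter s = (261.01+127.08+307.47)/2 = 347.78.
Perimeter = 261.01 + 127.08 + 307.47 = 695.56.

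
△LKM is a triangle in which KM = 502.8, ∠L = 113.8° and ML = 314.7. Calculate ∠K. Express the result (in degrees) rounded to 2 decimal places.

∠K ≈ 34.94°

Law of sines: sin K = ML·sin L/KM ≈ 0.57267.
Since KM ≥ ML, only the acute value applies: ∠K ≈ 34.94°.
Then ∠M = 180° − ∠L − ∠K ≈ 31.26°.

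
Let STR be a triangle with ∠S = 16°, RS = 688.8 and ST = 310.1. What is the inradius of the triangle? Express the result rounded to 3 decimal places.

By the law of cosines, TR² = RS² + ST² − 2·RS·ST·cos S = 1.5996e+05, so TR ≈ 399.95.
Area = ½·RS·ST·sin S ≈ 29438.
Semiperimeter s = (399.95+688.8+310.1)/2 = 699.43.
Inradius = area/s = 29438/699.43 ≈ 42.088.

42.088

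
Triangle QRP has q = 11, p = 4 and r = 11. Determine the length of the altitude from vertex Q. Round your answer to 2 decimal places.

h_Q ≈ 3.93

Semiperimeter s = (11 + 11 + 4)/2 = 13.
Heron's formula: area = √(13·2·2·9) ≈ 21.633.
The altitude from Q has length 2·area/q ≈ 3.9333.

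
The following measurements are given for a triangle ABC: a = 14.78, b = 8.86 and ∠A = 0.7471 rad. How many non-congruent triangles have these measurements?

b·sin A = 8.86·sin(0.7471 rad) ≈ 6.02.
Since a ≥ b, exactly one triangle exists.

1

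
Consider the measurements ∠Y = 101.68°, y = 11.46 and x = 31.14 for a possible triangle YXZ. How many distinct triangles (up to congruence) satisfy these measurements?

x·sin Y = 31.14·sin(101.68°) ≈ 30.5.
Since ∠Y is not acute, a triangle exists only if y > x; here y ≤ x, so there is no triangle.

0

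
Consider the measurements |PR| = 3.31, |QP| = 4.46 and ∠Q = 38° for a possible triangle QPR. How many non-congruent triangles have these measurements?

2

|QP|·sin Q = 4.46·sin(38°) ≈ 2.746.
Since |QP| sin Q < |PR| < |QP| (2.746 < 3.31 < 4.46), two triangles exist.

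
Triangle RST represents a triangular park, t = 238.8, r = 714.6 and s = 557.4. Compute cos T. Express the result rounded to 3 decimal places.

cos T ≈ 0.959

By the law of cosines, cos T = (r² + s² − t²) / (2·r·s) ≈ 0.95944, so ∠T ≈ 16.37°.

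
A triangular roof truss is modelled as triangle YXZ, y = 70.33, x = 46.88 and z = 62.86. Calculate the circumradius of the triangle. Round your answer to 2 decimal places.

By the law of cosines, cos Y = (x² + z² − y²) / (2·x·z) ≈ 0.20408, so ∠Y ≈ 78.22°.
Circumradius = y/(2 sin Y) ≈ 35.921.

R ≈ 35.92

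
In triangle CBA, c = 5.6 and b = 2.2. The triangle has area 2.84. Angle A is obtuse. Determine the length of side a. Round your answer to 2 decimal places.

7.62

From area = ½·c·b·sin A, we get sin A = 2·area/(c·b) ≈ 0.46104.
Taking the obtuse solution, ∠A ≈ 152.55°.
Law of cosines then gives a ≈ 7.62.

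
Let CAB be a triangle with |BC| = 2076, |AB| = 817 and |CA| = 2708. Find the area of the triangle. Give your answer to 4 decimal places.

Semiperimeter s = (817 + 2076 + 2708)/2 = 2800.5.
Heron's formula: area = √(2800.5·1983.5·724.5·92.5) ≈ 6.1013e+05.

610132.2091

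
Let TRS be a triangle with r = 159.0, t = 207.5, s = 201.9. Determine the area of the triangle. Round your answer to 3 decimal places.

Semiperimeter p = (207.5 + 159 + 201.9)/2 = 284.2.
Heron's formula: area = √(284.2·76.7·125.2·82.3) ≈ 14987.

area ≈ 14986.900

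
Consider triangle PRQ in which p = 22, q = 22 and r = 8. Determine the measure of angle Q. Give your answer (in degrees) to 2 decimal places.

∠Q ≈ 79.52°

By the law of cosines, cos Q = (p² + r² − q²) / (2·p·r) ≈ 0.18182, so ∠Q ≈ 79.52°.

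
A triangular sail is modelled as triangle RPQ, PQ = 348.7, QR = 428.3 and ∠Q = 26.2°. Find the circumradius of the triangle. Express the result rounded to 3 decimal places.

217.911

By the law of cosines, RP² = PQ² + QR² − 2·PQ·QR·cos Q = 37025, so RP ≈ 192.42.
Area = ½·PQ·QR·sin Q ≈ 32969.
Circumradius = RP/(2 sin Q) ≈ 217.91.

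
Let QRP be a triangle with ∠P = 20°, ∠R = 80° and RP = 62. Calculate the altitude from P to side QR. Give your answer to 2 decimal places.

61.06

The third angle is ∠Q = 180° − ∠R − ∠P = 80.00°.
Law of sines: PQ = RP·sin R/sin Q ≈ 62.
Law of sines: QR = RP·sin P/sin Q ≈ 21.532.
Area = ½·RP·PQ·sin P ≈ 657.36.
The altitude from P has length 2·area/QR ≈ 61.058.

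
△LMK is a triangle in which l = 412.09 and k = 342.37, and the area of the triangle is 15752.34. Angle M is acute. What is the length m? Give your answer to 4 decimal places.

109.4797

From area = ½·k·l·sin M, we get sin M = 2·area/(k·l) ≈ 0.22330.
Taking the acute solution, ∠M ≈ 12.90°.
Law of cosines then gives m ≈ 109.48.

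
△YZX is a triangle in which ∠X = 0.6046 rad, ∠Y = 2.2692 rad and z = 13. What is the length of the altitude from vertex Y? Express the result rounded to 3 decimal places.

The third angle is ∠Z = π − ∠X − ∠Y = 0.2678 rad.
Law of sines: y = z·sin Y/sin Z ≈ 37.627.
Law of sines: x = z·sin X/sin Z ≈ 27.927.
Area = ½·z·y·sin X ≈ 139.03.
The altitude from Y has length 2·area/y ≈ 7.3896.

7.390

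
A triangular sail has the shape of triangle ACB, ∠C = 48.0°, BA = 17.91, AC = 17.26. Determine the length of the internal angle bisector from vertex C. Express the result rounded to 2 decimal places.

t_C ≈ 18.36

Law of sines: sin B = AC·sin C/BA ≈ 0.71617.
Since BA ≥ AC, only the acute value applies: ∠B ≈ 45.74°.
Then ∠A = 180° − ∠C − ∠B ≈ 86.26°.
Law of sines gives CB = BA·sin A/sin C ≈ 24.049.
The bisector from C has length 2·AC·CB·cos(∠C/2)/(AC+CB) ≈ 18.359.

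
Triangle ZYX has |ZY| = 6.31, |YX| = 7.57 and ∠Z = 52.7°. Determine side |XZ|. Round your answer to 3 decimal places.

Law of sines: sin X = |ZY|·sin Z/|YX| ≈ 0.66307.
Since |YX| ≥ |ZY|, only the acute value applies: ∠X ≈ 41.53°.
Then ∠Y = 180° − ∠Z − ∠X ≈ 85.77°.
Law of sines gives |XZ| = |YX|·sin Y/sin Z ≈ 9.4904.

9.490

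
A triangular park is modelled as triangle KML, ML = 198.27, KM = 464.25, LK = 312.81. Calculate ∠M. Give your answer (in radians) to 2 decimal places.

By the law of cosines, cos M = (KM² + ML² − LK²) / (2·KM·ML) ≈ 0.85277, so ∠M ≈ 0.550 rad.

∠M ≈ 0.55 rad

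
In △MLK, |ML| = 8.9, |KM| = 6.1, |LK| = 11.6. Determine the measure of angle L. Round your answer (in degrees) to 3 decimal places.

By the law of cosines, cos L = (|ML|² + |LK|² − |KM|²) / (2·|ML|·|LK|) ≈ 0.85509, so ∠L ≈ 31.23°.

∠L ≈ 31.230°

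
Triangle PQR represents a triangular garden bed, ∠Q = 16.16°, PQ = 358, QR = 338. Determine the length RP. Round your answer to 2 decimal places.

By the law of cosines, RP² = PQ² + QR² − 2·PQ·QR·cos Q = 9962.2, so RP ≈ 99.811.

99.81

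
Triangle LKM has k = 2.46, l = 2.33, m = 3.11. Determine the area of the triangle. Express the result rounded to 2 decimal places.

area ≈ 2.83

Semiperimeter s = (2.33 + 2.46 + 3.11)/2 = 3.95.
Heron's formula: area = √(3.95·1.62·1.49·0.84) ≈ 2.83.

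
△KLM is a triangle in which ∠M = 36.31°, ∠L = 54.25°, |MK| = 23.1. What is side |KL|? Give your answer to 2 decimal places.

The third angle is ∠K = 180° − ∠L − ∠M = 89.44°.
Law of sines: |KL| = |MK|·sin M/sin L ≈ 16.855.

16.85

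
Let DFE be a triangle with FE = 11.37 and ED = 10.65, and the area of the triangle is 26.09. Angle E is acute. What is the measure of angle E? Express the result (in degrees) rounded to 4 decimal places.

From area = ½·FE·ED·sin E, we get sin E = 2·area/(FE·ED) ≈ 0.43092.
Taking the acute solution, ∠E ≈ 25.53°.

25.5258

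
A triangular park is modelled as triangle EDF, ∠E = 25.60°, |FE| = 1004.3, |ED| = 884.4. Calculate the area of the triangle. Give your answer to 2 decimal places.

Area = ½·|FE|·|ED|·sin E ≈ 1.9189e+05.

191889.91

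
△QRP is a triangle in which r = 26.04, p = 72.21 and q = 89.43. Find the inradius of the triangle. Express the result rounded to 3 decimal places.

Semiperimeter s = (89.43 + 26.04 + 72.21)/2 = 93.84.
Heron's formula: area = √(93.84·4.41·67.8·21.63) ≈ 779.03.
Inradius = area/s = 779.03/93.84 ≈ 8.3017.

8.302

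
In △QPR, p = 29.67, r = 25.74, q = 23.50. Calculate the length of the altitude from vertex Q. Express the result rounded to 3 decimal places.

Semiperimeter s = (23.5 + 29.67 + 25.74)/2 = 39.455.
Heron's formula: area = √(39.455·15.955·9.785·13.715) ≈ 290.65.
The altitude from Q has length 2·area/q ≈ 24.737.

h_Q ≈ 24.737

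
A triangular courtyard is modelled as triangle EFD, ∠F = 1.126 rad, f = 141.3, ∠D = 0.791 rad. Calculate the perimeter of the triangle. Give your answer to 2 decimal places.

The third angle is ∠E = π − ∠F − ∠D = 1.225 rad.
Law of sines: e = f·sin E/sin F ≈ 147.24.
Law of sines: d = f·sin D/sin F ≈ 111.3.
Semiperimeter s = (147.24+141.3+111.3)/2 = 199.92.
Perimeter = 147.24 + 141.3 + 111.3 = 399.85.

perimeter ≈ 399.85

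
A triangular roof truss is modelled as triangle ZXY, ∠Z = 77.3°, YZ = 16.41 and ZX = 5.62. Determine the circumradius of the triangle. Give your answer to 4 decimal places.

By the law of cosines, XY² = YZ² + ZX² − 2·YZ·ZX·cos Z = 260.32, so XY ≈ 16.135.
Area = ½·YZ·ZX·sin Z ≈ 44.984.
Circumradius = XY/(2 sin Z) ≈ 8.2696.

8.2696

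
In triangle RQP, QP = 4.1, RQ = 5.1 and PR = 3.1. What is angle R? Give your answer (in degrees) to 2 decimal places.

53.50

By the law of cosines, cos R = (PR² + RQ² − QP²) / (2·PR·RQ) ≈ 0.59488, so ∠R ≈ 53.50°.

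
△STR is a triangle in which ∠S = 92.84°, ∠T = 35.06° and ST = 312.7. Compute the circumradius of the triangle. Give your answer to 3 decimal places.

198.141

The third angle is ∠R = 180° − ∠S − ∠T = 52.10°.
Law of sines: TR = ST·sin S/sin R ≈ 395.8.
Law of sines: RS = ST·sin T/sin R ≈ 227.64.
Circumradius = ST/(2 sin R) ≈ 198.14.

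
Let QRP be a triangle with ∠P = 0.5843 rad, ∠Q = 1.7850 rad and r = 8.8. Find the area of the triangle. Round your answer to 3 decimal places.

area ≈ 29.910

The third angle is ∠R = π − ∠P − ∠Q = 0.7723 rad.
Law of sines: q = r·sin Q/sin R ≈ 12.323.
Law of sines: p = r·sin P/sin R ≈ 6.9567.
Area = ½·r·q·sin P ≈ 29.91.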